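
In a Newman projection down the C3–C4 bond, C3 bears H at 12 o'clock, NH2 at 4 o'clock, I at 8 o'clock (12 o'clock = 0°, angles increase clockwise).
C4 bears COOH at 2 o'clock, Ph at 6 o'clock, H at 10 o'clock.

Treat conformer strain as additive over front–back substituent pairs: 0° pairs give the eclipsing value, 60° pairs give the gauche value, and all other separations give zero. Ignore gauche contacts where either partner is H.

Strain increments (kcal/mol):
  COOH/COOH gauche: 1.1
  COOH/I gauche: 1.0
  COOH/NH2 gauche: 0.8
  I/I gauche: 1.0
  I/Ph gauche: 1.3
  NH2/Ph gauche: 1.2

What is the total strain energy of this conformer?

This conformer is staggered. NH2 at 120° is gauche with COOH at 60° (0.8); NH2 at 120° is gauche with Ph at 180° (1.2); I at 240° is gauche with Ph at 180° (1.3). Total 3.3 kcal/mol.

3.3 kcal/mol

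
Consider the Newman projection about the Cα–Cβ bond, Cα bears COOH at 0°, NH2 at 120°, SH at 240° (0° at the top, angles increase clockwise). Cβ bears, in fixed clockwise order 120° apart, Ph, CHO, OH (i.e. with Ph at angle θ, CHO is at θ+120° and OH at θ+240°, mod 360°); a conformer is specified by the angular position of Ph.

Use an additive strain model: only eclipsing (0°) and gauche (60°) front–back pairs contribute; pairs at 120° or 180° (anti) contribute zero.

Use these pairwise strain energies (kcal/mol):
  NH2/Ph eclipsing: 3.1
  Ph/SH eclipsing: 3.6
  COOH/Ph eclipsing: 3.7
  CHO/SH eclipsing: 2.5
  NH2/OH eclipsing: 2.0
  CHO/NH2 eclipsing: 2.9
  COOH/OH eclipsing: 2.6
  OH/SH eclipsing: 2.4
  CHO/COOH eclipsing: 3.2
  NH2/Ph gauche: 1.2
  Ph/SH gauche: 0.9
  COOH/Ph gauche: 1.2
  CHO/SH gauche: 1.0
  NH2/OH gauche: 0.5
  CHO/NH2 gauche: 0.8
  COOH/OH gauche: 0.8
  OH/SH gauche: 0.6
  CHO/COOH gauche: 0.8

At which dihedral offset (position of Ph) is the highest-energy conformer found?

0°

Ph at 0° (eclipsed): COOH–Ph eclipsed, NH2–CHO eclipsed, SH–OH eclipsed; 3.7 + 2.9 + 2.4 = 9.0 kcal/mol.
Ph at 60° (staggered): COOH–Ph gauche, COOH–OH gauche, NH2–Ph gauche, NH2–CHO gauche, SH–CHO gauche, SH–OH gauche; 1.2 + 0.8 + 1.2 + 0.8 + 1.0 + 0.6 = 5.6 kcal/mol.
Ph at 120° (eclipsed): COOH–OH eclipsed, NH2–Ph eclipsed, SH–CHO eclipsed; 2.6 + 3.1 + 2.5 = 8.2 kcal/mol.
Ph at 180° (staggered): COOH–CHO gauche, COOH–OH gauche, NH2–Ph gauche, NH2–OH gauche, SH–Ph gauche, SH–CHO gauche; 0.8 + 0.8 + 1.2 + 0.5 + 0.9 + 1.0 = 5.2 kcal/mol.
Ph at 240° (eclipsed): COOH–CHO eclipsed, NH2–OH eclipsed, SH–Ph eclipsed; 3.2 + 2.0 + 3.6 = 8.8 kcal/mol.
Ph at 300° (staggered): COOH–Ph gauche, COOH–CHO gauche, NH2–CHO gauche, NH2–OH gauche, SH–Ph gauche, SH–OH gauche; 1.2 + 0.8 + 0.8 + 0.5 + 0.9 + 0.6 = 4.8 kcal/mol.
The maximum (9.0 kcal/mol) occurs with Ph at 0°.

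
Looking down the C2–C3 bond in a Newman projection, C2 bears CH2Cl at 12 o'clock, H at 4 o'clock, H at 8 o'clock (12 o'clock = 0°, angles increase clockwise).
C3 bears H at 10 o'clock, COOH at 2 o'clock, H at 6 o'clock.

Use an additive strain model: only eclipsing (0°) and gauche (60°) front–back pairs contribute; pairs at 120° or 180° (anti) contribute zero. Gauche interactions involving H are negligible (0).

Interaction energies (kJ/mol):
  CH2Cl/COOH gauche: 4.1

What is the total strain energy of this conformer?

4.1 kJ/mol

This conformer is staggered. CH2Cl at 0° is gauche with COOH at 60° (4.1). Total 4.1 kJ/mol.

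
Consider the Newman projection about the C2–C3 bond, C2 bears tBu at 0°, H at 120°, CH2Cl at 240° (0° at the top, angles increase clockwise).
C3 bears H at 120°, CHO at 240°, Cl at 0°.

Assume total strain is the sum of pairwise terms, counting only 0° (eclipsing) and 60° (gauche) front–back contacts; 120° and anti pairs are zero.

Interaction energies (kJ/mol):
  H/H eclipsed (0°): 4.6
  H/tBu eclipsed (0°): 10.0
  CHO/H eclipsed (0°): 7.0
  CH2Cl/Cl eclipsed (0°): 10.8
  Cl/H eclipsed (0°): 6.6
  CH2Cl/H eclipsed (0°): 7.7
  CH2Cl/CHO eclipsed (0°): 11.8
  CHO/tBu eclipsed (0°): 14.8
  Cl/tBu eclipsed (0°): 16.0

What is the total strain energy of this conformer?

This conformer (eclipsed): tBu(0°)/Cl(0°) eclipsed 16.0; H(120°)/H(120°) eclipsed 4.6; CH2Cl(240°)/CHO(240°) eclipsed 11.8 → 32.4 kJ/mol.

32.4 kJ/mol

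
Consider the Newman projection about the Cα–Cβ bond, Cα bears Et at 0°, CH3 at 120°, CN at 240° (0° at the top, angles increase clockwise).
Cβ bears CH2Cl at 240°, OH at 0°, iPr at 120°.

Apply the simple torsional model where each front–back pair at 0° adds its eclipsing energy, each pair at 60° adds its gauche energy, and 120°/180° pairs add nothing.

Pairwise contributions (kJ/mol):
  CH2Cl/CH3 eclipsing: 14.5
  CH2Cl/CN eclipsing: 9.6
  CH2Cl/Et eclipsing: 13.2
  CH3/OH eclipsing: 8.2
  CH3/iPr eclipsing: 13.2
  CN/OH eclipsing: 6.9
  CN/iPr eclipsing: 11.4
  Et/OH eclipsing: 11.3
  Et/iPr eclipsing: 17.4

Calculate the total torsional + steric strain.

This conformer (eclipsed): Et(0°)/OH(0°) eclipsed 11.3; CH3(120°)/iPr(120°) eclipsed 13.2; CN(240°)/CH2Cl(240°) eclipsed 9.6 → 34.1 kJ/mol.

34.1 kJ/mol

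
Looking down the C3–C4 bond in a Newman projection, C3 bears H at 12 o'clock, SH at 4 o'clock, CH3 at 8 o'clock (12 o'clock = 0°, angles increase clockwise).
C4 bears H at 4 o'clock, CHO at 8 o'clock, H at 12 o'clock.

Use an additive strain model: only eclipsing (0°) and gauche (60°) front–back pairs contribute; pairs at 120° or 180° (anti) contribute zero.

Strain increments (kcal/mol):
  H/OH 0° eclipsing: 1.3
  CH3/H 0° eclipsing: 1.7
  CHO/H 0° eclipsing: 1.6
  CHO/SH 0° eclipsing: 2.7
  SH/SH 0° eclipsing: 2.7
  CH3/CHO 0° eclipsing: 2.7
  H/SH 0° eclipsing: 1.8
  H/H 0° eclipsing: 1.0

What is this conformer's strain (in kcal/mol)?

This conformer (eclipsed): H–H eclipsed, SH–H eclipsed, CH3–CHO eclipsed; 1.0 + 1.8 + 2.7 = 5.5 kcal/mol.

5.5 kcal/mol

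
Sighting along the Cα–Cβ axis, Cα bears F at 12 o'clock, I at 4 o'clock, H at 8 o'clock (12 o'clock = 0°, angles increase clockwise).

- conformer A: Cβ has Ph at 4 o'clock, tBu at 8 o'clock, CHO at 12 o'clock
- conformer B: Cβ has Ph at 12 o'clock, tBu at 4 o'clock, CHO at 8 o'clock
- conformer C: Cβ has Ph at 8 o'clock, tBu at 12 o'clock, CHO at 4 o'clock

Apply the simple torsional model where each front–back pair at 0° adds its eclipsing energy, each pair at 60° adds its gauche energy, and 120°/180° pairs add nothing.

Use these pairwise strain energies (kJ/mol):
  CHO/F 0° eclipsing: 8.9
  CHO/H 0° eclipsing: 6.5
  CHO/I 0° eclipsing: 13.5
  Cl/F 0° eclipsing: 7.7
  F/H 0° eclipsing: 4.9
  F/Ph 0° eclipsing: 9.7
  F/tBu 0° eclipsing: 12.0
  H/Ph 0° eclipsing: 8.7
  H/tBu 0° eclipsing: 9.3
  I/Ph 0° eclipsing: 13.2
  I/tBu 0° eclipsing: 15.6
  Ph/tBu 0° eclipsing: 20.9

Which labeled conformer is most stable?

A

A is eclipsed. F at 0° is eclipsed with CHO at 0° (8.9); I at 120° is eclipsed with Ph at 120° (13.2); H at 240° is eclipsed with tBu at 240° (9.3). Total 31.4 kJ/mol.
B is eclipsed. F at 0° is eclipsed with Ph at 0° (9.7); I at 120° is eclipsed with tBu at 120° (15.6); H at 240° is eclipsed with CHO at 240° (6.5). Total 31.8 kJ/mol.
C is eclipsed. F at 0° is eclipsed with tBu at 0° (12.0); I at 120° is eclipsed with CHO at 120° (13.5); H at 240° is eclipsed with Ph at 240° (8.7). Total 34.2 kJ/mol.
A has the lowest total (31.4 kJ/mol).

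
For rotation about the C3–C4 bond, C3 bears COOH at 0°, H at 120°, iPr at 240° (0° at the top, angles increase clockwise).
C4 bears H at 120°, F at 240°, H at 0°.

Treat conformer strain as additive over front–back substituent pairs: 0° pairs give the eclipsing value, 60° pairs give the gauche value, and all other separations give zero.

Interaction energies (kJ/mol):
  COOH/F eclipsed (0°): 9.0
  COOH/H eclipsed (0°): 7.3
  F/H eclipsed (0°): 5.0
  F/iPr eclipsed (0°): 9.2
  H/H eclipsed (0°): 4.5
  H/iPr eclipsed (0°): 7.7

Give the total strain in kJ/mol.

21.0 kJ/mol

This conformer (eclipsed): COOH(0°)/H(0°) eclipsed 7.3; H(120°)/H(120°) eclipsed 4.5; iPr(240°)/F(240°) eclipsed 9.2 → 21.0 kJ/mol.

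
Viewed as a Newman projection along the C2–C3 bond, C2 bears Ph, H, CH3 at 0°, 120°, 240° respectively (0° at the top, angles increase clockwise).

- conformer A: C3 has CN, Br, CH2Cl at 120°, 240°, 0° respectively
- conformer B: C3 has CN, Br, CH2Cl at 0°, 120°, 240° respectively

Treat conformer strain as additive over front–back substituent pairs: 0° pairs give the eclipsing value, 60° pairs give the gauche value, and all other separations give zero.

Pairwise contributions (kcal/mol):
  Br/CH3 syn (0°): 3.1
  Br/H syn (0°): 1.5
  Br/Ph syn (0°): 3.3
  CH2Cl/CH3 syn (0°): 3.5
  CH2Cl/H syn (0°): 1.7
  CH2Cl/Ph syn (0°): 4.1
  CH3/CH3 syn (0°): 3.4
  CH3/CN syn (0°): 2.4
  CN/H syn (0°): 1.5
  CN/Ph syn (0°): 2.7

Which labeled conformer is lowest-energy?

B

A is eclipsed. Ph at 0° is eclipsed with CH2Cl at 0° (4.1); H at 120° is eclipsed with CN at 120° (1.5); CH3 at 240° is eclipsed with Br at 240° (3.1). Total 8.7 kcal/mol.
B is eclipsed. Ph at 0° is eclipsed with CN at 0° (2.7); H at 120° is eclipsed with Br at 120° (1.5); CH3 at 240° is eclipsed with CH2Cl at 240° (3.5). Total 7.7 kcal/mol.
B has the lowest total (7.7 kcal/mol).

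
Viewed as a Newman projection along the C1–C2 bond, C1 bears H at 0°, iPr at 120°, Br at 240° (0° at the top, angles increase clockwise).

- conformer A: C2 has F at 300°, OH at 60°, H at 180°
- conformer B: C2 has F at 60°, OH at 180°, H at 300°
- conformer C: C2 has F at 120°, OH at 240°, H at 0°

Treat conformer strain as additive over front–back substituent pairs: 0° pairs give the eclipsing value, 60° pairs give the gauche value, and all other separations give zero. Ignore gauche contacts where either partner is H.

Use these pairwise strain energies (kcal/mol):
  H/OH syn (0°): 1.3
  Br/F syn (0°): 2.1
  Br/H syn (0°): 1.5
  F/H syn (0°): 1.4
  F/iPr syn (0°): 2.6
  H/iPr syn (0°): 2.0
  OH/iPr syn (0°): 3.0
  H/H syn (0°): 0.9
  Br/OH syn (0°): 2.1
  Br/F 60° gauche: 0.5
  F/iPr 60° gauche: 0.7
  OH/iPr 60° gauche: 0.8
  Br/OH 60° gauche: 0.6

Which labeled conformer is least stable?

C

A (staggered): iPr(120°)/OH(60°) gauche 0.8; Br(240°)/F(300°) gauche 0.5 → 1.3 kcal/mol.
B (staggered): iPr(120°)/F(60°) gauche 0.7; iPr(120°)/OH(180°) gauche 0.8; Br(240°)/OH(180°) gauche 0.6 → 2.1 kcal/mol.
C (eclipsed): H(0°)/H(0°) eclipsed 0.9; iPr(120°)/F(120°) eclipsed 2.6; Br(240°)/OH(240°) eclipsed 2.1 → 5.6 kcal/mol.
C has the highest total (5.6 kcal/mol).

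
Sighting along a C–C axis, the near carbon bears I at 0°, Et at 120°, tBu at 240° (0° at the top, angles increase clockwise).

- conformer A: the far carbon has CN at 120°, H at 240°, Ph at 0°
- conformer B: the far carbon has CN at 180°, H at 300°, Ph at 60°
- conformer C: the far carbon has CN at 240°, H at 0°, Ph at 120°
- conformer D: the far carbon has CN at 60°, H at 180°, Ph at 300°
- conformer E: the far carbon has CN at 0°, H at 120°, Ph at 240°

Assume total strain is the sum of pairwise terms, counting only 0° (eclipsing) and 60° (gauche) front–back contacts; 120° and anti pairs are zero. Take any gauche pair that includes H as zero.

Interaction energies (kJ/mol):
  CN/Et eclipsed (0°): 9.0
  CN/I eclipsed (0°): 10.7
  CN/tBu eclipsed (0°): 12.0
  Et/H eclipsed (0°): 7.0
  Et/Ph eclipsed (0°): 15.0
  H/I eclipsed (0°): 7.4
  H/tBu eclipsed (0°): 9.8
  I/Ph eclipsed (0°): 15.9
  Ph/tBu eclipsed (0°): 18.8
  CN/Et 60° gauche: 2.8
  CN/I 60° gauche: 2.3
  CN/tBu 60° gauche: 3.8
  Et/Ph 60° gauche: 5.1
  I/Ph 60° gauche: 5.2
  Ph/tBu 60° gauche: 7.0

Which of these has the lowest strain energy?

A (eclipsed): I–Ph eclipsed, Et–CN eclipsed, tBu–H eclipsed; 15.9 + 9.0 + 9.8 = 34.7 kJ/mol.
B (staggered): I–Ph gauche, Et–CN gauche, Et–Ph gauche, tBu–CN gauche; 5.2 + 2.8 + 5.1 + 3.8 = 16.9 kJ/mol.
C (eclipsed): I–H eclipsed, Et–Ph eclipsed, tBu–CN eclipsed; 7.4 + 15.0 + 12.0 = 34.4 kJ/mol.
D (staggered): I–CN gauche, I–Ph gauche, Et–CN gauche, tBu–Ph gauche; 2.3 + 5.2 + 2.8 + 7.0 = 17.3 kJ/mol.
E (eclipsed): I–CN eclipsed, Et–H eclipsed, tBu–Ph eclipsed; 10.7 + 7.0 + 18.8 = 36.5 kJ/mol.
B has the lowest total (16.9 kJ/mol).

B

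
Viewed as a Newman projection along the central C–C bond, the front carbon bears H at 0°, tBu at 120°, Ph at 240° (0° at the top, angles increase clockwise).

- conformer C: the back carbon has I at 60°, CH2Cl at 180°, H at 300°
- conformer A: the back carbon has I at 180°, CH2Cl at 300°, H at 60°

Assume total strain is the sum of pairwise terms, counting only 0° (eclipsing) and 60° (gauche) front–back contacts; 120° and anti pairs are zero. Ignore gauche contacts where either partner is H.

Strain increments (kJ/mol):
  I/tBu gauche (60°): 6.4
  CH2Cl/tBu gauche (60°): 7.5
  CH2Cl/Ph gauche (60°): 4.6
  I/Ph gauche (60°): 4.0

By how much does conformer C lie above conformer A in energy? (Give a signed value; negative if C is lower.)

+3.5 kJ/mol

C (staggered): tBu–I gauche, tBu–CH2Cl gauche, Ph–CH2Cl gauche; 6.4 + 7.5 + 4.6 = 18.5 kJ/mol.
A (staggered): tBu–I gauche, Ph–I gauche, Ph–CH2Cl gauche; 6.4 + 4.0 + 4.6 = 15.0 kJ/mol.
E(C) − E(A) = 18.5 − 15.0 = +3.5 kJ/mol.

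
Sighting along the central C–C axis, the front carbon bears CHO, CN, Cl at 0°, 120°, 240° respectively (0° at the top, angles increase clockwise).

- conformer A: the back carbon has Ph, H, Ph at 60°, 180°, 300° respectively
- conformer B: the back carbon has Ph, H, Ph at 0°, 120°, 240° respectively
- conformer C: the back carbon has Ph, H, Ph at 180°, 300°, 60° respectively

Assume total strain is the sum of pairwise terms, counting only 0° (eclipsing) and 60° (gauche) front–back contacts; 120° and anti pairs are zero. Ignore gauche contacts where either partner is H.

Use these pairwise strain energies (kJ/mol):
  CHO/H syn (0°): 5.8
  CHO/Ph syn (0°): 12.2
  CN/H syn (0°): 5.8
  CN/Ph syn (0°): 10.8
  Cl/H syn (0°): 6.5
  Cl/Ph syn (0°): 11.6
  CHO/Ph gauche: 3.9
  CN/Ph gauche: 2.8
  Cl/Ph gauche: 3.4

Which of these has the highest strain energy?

A (staggered): CHO(0°)/Ph(60°) gauche 3.9; CHO(0°)/Ph(300°) gauche 3.9; CN(120°)/Ph(60°) gauche 2.8; Cl(240°)/Ph(300°) gauche 3.4 → 14.0 kJ/mol.
B (eclipsed): CHO(0°)/Ph(0°) eclipsed 12.2; CN(120°)/H(120°) eclipsed 5.8; Cl(240°)/Ph(240°) eclipsed 11.6 → 29.6 kJ/mol.
C (staggered): CHO(0°)/Ph(60°) gauche 3.9; CN(120°)/Ph(180°) gauche 2.8; CN(120°)/Ph(60°) gauche 2.8; Cl(240°)/Ph(180°) gauche 3.4 → 12.9 kJ/mol.
B has the highest total (29.6 kJ/mol).

B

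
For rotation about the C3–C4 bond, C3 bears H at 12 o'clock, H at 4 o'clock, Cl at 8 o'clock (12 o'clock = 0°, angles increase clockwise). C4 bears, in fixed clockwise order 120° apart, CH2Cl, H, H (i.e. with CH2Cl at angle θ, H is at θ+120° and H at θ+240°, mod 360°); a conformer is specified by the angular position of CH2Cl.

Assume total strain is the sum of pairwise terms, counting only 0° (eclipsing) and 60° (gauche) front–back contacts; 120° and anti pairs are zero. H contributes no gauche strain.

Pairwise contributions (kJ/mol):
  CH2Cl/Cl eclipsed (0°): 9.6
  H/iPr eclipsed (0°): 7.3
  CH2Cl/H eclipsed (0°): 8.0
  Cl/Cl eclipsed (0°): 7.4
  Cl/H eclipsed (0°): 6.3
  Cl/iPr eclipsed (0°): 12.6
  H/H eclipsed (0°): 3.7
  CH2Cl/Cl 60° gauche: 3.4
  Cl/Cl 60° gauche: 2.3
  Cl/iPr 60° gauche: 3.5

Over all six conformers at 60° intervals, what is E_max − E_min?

18.0 kJ/mol

CH2Cl at 0° (eclipsed): H(0°)/CH2Cl(0°) eclipsed 8.0; H(120°)/H(120°) eclipsed 3.7; Cl(240°)/H(240°) eclipsed 6.3 → 18.0 kJ/mol.
CH2Cl at 60° (staggered): no non-H gauche contacts → 0.0 kJ/mol.
CH2Cl at 120° (eclipsed): H(0°)/H(0°) eclipsed 3.7; H(120°)/CH2Cl(120°) eclipsed 8.0; Cl(240°)/H(240°) eclipsed 6.3 → 18.0 kJ/mol.
CH2Cl at 180° (staggered): Cl(240°)/CH2Cl(180°) gauche 3.4 → 3.4 kJ/mol.
CH2Cl at 240° (eclipsed): H(0°)/H(0°) eclipsed 3.7; H(120°)/H(120°) eclipsed 3.7; Cl(240°)/CH2Cl(240°) eclipsed 9.6 → 17.0 kJ/mol.
CH2Cl at 300° (staggered): Cl(240°)/CH2Cl(300°) gauche 3.4 → 3.4 kJ/mol.
Max at 0° (18.0 kJ/mol), min at 60° (0.0 kJ/mol); barrier = 18.0 kJ/mol.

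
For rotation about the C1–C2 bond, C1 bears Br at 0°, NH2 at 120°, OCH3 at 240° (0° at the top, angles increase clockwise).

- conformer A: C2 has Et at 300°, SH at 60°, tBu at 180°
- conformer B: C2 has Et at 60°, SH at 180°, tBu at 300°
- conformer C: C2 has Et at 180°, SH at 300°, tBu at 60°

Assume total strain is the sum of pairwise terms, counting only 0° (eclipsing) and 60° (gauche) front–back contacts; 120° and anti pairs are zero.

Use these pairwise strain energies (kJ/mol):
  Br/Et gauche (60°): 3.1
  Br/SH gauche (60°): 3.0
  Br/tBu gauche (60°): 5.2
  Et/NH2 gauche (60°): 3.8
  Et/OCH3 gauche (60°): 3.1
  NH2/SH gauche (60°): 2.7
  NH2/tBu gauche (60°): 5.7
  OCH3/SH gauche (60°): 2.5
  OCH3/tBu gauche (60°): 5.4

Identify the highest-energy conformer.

C

A (staggered): Br–Et gauche, Br–SH gauche, NH2–SH gauche, NH2–tBu gauche, OCH3–Et gauche, OCH3–tBu gauche; 3.1 + 3.0 + 2.7 + 5.7 + 3.1 + 5.4 = 23.0 kJ/mol.
B (staggered): Br–Et gauche, Br–tBu gauche, NH2–Et gauche, NH2–SH gauche, OCH3–SH gauche, OCH3–tBu gauche; 3.1 + 5.2 + 3.8 + 2.7 + 2.5 + 5.4 = 22.7 kJ/mol.
C (staggered): Br–SH gauche, Br–tBu gauche, NH2–Et gauche, NH2–tBu gauche, OCH3–Et gauche, OCH3–SH gauche; 3.0 + 5.2 + 3.8 + 5.7 + 3.1 + 2.5 = 23.3 kJ/mol.
C has the highest total (23.3 kJ/mol).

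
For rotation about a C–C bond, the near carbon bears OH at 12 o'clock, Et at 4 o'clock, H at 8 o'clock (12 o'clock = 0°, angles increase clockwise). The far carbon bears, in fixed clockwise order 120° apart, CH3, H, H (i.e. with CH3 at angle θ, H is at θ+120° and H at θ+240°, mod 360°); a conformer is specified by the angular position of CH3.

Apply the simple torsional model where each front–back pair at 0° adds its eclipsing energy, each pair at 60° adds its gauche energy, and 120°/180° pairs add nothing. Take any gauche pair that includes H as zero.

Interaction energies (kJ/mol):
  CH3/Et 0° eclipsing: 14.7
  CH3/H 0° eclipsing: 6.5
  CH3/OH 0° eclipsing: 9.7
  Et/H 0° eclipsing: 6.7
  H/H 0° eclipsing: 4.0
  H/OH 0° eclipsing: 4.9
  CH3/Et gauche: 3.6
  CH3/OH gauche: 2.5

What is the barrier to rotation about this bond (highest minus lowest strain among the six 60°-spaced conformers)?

CH3 at 0° (eclipsed): OH–CH3 eclipsed, Et–H eclipsed, H–H eclipsed; 9.7 + 6.7 + 4.0 = 20.4 kJ/mol.
CH3 at 60° (staggered): OH–CH3 gauche, Et–CH3 gauche; 2.5 + 3.6 = 6.1 kJ/mol.
CH3 at 120° (eclipsed): OH–H eclipsed, Et–CH3 eclipsed, H–H eclipsed; 4.9 + 14.7 + 4.0 = 23.6 kJ/mol.
CH3 at 180° (staggered): Et–CH3 gauche; 3.6 = 3.6 kJ/mol.
CH3 at 240° (eclipsed): OH–H eclipsed, Et–H eclipsed, H–CH3 eclipsed; 4.9 + 6.7 + 6.5 = 18.1 kJ/mol.
CH3 at 300° (staggered): OH–CH3 gauche; 2.5 = 2.5 kJ/mol.
Max at 120° (23.6 kJ/mol), min at 300° (2.5 kJ/mol); barrier = 21.1 kJ/mol.

21.1 kJ/mol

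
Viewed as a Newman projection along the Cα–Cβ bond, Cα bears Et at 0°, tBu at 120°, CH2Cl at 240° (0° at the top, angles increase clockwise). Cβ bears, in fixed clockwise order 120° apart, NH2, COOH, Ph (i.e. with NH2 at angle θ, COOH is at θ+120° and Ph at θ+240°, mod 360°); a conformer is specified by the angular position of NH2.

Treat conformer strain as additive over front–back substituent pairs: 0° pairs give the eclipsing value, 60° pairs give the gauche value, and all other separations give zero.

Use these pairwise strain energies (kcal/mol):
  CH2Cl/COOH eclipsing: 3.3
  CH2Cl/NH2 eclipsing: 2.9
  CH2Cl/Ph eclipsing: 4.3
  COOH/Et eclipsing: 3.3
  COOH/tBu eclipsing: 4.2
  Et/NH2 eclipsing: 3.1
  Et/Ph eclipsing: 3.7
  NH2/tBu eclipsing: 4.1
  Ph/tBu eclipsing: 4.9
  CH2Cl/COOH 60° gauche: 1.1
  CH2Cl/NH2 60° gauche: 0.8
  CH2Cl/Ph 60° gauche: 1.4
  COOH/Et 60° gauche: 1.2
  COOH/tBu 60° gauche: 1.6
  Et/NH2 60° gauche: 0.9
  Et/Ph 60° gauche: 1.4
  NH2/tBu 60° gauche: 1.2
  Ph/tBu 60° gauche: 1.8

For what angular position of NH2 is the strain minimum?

180°

NH2 at 0° (eclipsed): Et–NH2 eclipsed, tBu–COOH eclipsed, CH2Cl–Ph eclipsed; 3.1 + 4.2 + 4.3 = 11.6 kcal/mol.
NH2 at 60° (staggered): Et–NH2 gauche, Et–Ph gauche, tBu–NH2 gauche, tBu–COOH gauche, CH2Cl–COOH gauche, CH2Cl–Ph gauche; 0.9 + 1.4 + 1.2 + 1.6 + 1.1 + 1.4 = 7.6 kcal/mol.
NH2 at 120° (eclipsed): Et–Ph eclipsed, tBu–NH2 eclipsed, CH2Cl–COOH eclipsed; 3.7 + 4.1 + 3.3 = 11.1 kcal/mol.
NH2 at 180° (staggered): Et–COOH gauche, Et–Ph gauche, tBu–NH2 gauche, tBu–Ph gauche, CH2Cl–NH2 gauche, CH2Cl–COOH gauche; 1.2 + 1.4 + 1.2 + 1.8 + 0.8 + 1.1 = 7.5 kcal/mol.
NH2 at 240° (eclipsed): Et–COOH eclipsed, tBu–Ph eclipsed, CH2Cl–NH2 eclipsed; 3.3 + 4.9 + 2.9 = 11.1 kcal/mol.
NH2 at 300° (staggered): Et–NH2 gauche, Et–COOH gauche, tBu–COOH gauche, tBu–Ph gauche, CH2Cl–NH2 gauche, CH2Cl–Ph gauche; 0.9 + 1.2 + 1.6 + 1.8 + 0.8 + 1.4 = 7.7 kcal/mol.
The minimum (7.5 kcal/mol) occurs with NH2 at 180°.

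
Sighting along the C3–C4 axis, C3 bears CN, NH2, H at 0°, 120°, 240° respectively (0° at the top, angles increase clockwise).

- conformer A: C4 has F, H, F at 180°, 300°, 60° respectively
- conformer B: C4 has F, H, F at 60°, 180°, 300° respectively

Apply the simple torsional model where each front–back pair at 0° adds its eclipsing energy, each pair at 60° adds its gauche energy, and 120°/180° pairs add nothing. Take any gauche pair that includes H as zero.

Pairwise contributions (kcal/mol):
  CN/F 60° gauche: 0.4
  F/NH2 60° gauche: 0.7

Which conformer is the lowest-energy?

A (staggered): CN(0°)/F(60°) gauche 0.4; NH2(120°)/F(180°) gauche 0.7; NH2(120°)/F(60°) gauche 0.7 → 1.8 kcal/mol.
B (staggered): CN(0°)/F(60°) gauche 0.4; CN(0°)/F(300°) gauche 0.4; NH2(120°)/F(60°) gauche 0.7 → 1.5 kcal/mol.
B has the lowest total (1.5 kcal/mol).

B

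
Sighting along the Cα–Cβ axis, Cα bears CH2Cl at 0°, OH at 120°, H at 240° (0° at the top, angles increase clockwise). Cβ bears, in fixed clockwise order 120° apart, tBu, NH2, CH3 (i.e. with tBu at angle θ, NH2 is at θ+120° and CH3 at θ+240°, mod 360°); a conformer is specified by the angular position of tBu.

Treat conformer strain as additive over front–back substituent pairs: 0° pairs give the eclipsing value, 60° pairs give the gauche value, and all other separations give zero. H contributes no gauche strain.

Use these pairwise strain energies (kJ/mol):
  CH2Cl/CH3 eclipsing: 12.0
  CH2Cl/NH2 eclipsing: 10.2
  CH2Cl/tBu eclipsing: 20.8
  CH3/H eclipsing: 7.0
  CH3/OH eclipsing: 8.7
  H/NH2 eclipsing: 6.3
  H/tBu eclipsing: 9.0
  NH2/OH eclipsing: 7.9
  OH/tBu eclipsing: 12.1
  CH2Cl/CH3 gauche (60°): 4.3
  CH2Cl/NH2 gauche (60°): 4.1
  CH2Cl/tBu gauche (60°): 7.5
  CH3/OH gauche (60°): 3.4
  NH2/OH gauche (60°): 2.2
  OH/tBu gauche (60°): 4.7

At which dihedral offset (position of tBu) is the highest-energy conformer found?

0°

tBu at 0° (eclipsed): CH2Cl(0°)/tBu(0°) eclipsed 20.8; OH(120°)/NH2(120°) eclipsed 7.9; H(240°)/CH3(240°) eclipsed 7.0 → 35.7 kJ/mol.
tBu at 60° (staggered): CH2Cl(0°)/tBu(60°) gauche 7.5; CH2Cl(0°)/CH3(300°) gauche 4.3; OH(120°)/tBu(60°) gauche 4.7; OH(120°)/NH2(180°) gauche 2.2 → 18.7 kJ/mol.
tBu at 120° (eclipsed): CH2Cl(0°)/CH3(0°) eclipsed 12.0; OH(120°)/tBu(120°) eclipsed 12.1; H(240°)/NH2(240°) eclipsed 6.3 → 30.4 kJ/mol.
tBu at 180° (staggered): CH2Cl(0°)/NH2(300°) gauche 4.1; CH2Cl(0°)/CH3(60°) gauche 4.3; OH(120°)/tBu(180°) gauche 4.7; OH(120°)/CH3(60°) gauche 3.4 → 16.5 kJ/mol.
tBu at 240° (eclipsed): CH2Cl(0°)/NH2(0°) eclipsed 10.2; OH(120°)/CH3(120°) eclipsed 8.7; H(240°)/tBu(240°) eclipsed 9.0 → 27.9 kJ/mol.
tBu at 300° (staggered): CH2Cl(0°)/tBu(300°) gauche 7.5; CH2Cl(0°)/NH2(60°) gauche 4.1; OH(120°)/NH2(60°) gauche 2.2; OH(120°)/CH3(180°) gauche 3.4 → 17.2 kJ/mol.
The maximum (35.7 kJ/mol) occurs with tBu at 0°.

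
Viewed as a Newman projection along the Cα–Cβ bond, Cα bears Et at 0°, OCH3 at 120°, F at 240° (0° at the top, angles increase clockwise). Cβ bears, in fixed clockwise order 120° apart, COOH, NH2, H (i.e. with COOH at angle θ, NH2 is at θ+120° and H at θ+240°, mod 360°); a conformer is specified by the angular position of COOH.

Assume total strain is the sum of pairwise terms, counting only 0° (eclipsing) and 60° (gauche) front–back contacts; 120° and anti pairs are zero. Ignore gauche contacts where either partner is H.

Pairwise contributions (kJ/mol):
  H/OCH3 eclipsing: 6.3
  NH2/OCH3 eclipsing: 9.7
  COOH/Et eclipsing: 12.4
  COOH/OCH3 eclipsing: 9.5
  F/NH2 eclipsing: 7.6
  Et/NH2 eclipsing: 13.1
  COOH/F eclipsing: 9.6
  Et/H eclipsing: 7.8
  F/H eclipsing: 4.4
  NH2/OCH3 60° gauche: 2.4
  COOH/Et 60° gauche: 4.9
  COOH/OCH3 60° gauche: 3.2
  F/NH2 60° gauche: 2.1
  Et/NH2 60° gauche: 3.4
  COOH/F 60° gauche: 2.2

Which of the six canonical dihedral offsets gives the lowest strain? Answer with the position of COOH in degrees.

COOH at 0° (eclipsed): Et(0°)/COOH(0°) eclipsed 12.4; OCH3(120°)/NH2(120°) eclipsed 9.7; F(240°)/H(240°) eclipsed 4.4 → 26.5 kJ/mol.
COOH at 60° (staggered): Et(0°)/COOH(60°) gauche 4.9; OCH3(120°)/COOH(60°) gauche 3.2; OCH3(120°)/NH2(180°) gauche 2.4; F(240°)/NH2(180°) gauche 2.1 → 12.6 kJ/mol.
COOH at 120° (eclipsed): Et(0°)/H(0°) eclipsed 7.8; OCH3(120°)/COOH(120°) eclipsed 9.5; F(240°)/NH2(240°) eclipsed 7.6 → 24.9 kJ/mol.
COOH at 180° (staggered): Et(0°)/NH2(300°) gauche 3.4; OCH3(120°)/COOH(180°) gauche 3.2; F(240°)/COOH(180°) gauche 2.2; F(240°)/NH2(300°) gauche 2.1 → 10.9 kJ/mol.
COOH at 240° (eclipsed): Et(0°)/NH2(0°) eclipsed 13.1; OCH3(120°)/H(120°) eclipsed 6.3; F(240°)/COOH(240°) eclipsed 9.6 → 29.0 kJ/mol.
COOH at 300° (staggered): Et(0°)/COOH(300°) gauche 4.9; Et(0°)/NH2(60°) gauche 3.4; OCH3(120°)/NH2(60°) gauche 2.4; F(240°)/COOH(300°) gauche 2.2 → 12.9 kJ/mol.
The minimum (10.9 kJ/mol) occurs with COOH at 180°.

180°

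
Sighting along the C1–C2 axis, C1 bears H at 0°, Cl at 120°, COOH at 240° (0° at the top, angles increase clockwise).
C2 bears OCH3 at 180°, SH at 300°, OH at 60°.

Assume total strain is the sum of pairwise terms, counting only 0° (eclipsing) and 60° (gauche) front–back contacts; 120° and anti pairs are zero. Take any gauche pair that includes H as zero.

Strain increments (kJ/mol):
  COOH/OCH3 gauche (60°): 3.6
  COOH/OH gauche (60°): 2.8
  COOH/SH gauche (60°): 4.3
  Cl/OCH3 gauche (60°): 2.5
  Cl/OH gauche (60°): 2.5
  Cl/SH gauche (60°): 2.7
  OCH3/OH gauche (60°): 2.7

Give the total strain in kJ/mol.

12.9 kJ/mol

This conformer (staggered): Cl–OCH3 gauche, Cl–OH gauche, COOH–OCH3 gauche, COOH–SH gauche; 2.5 + 2.5 + 3.6 + 4.3 = 12.9 kJ/mol.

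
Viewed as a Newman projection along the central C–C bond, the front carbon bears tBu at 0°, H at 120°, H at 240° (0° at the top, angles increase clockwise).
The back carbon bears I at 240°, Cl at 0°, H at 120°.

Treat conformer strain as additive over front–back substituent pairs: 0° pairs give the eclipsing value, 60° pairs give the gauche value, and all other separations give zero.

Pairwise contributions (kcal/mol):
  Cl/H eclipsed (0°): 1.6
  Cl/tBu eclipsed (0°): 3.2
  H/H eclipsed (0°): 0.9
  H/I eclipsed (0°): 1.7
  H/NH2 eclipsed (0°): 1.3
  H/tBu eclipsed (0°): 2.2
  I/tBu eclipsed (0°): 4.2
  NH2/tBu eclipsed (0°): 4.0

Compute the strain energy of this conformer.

This conformer (eclipsed): tBu(0°)/Cl(0°) eclipsed 3.2; H(120°)/H(120°) eclipsed 0.9; H(240°)/I(240°) eclipsed 1.7 → 5.8 kcal/mol.

5.8 kcal/mol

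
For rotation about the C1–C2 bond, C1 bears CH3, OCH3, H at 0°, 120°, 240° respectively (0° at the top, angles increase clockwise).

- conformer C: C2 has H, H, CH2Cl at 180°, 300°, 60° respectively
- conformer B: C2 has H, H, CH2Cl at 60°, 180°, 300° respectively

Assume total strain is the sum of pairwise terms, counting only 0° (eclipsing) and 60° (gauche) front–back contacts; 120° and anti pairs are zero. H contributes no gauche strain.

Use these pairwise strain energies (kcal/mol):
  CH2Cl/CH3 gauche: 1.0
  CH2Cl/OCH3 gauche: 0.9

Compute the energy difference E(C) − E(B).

C (staggered): CH3(0°)/CH2Cl(60°) gauche 1.0; OCH3(120°)/CH2Cl(60°) gauche 0.9 → 1.9 kcal/mol.
B (staggered): CH3(0°)/CH2Cl(300°) gauche 1.0 → 1.0 kcal/mol.
E(C) − E(B) = 1.9 − 1.0 = +0.9 kcal/mol.

+0.9 kcal/mol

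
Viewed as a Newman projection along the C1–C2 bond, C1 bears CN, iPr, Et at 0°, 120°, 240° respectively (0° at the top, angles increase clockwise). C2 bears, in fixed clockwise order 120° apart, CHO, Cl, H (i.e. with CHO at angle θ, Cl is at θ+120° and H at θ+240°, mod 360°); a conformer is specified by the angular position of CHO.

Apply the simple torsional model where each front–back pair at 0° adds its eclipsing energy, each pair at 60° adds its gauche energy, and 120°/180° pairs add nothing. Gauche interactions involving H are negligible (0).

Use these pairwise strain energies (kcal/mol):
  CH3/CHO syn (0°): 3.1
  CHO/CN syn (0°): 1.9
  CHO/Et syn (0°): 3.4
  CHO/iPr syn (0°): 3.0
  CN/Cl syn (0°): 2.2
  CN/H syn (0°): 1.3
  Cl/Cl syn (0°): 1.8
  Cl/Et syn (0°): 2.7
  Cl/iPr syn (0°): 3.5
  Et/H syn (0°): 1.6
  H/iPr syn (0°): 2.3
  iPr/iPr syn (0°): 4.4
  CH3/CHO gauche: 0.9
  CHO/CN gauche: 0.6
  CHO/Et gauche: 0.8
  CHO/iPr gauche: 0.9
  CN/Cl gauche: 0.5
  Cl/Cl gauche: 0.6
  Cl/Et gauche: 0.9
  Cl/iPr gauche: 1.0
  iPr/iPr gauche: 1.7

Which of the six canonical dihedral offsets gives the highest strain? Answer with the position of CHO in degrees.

240°

CHO at 0° (eclipsed): CN–CHO eclipsed, iPr–Cl eclipsed, Et–H eclipsed; 1.9 + 3.5 + 1.6 = 7.0 kcal/mol.
CHO at 60° (staggered): CN–CHO gauche, iPr–CHO gauche, iPr–Cl gauche, Et–Cl gauche; 0.6 + 0.9 + 1.0 + 0.9 = 3.4 kcal/mol.
CHO at 120° (eclipsed): CN–H eclipsed, iPr–CHO eclipsed, Et–Cl eclipsed; 1.3 + 3.0 + 2.7 = 7.0 kcal/mol.
CHO at 180° (staggered): CN–Cl gauche, iPr–CHO gauche, Et–CHO gauche, Et–Cl gauche; 0.5 + 0.9 + 0.8 + 0.9 = 3.1 kcal/mol.
CHO at 240° (eclipsed): CN–Cl eclipsed, iPr–H eclipsed, Et–CHO eclipsed; 2.2 + 2.3 + 3.4 = 7.9 kcal/mol.
CHO at 300° (staggered): CN–CHO gauche, CN–Cl gauche, iPr–Cl gauche, Et–CHO gauche; 0.6 + 0.5 + 1.0 + 0.8 = 2.9 kcal/mol.
The maximum (7.9 kcal/mol) occurs with CHO at 240°.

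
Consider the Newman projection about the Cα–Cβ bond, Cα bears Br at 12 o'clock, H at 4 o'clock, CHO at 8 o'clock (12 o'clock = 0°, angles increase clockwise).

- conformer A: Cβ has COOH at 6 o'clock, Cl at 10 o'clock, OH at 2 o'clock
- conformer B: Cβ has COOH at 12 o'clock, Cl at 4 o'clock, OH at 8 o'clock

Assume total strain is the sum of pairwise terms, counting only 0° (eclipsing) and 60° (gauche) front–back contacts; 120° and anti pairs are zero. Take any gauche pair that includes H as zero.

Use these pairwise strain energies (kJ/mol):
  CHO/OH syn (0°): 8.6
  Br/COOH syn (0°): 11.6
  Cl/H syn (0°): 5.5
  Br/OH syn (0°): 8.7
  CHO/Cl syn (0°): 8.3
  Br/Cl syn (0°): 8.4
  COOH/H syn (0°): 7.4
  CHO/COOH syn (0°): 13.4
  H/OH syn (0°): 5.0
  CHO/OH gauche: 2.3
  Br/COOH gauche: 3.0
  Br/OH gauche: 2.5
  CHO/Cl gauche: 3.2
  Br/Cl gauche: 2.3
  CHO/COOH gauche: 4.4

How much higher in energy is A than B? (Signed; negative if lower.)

A (staggered): Br–Cl gauche, Br–OH gauche, CHO–COOH gauche, CHO–Cl gauche; 2.3 + 2.5 + 4.4 + 3.2 = 12.4 kJ/mol.
B (eclipsed): Br–COOH eclipsed, H–Cl eclipsed, CHO–OH eclipsed; 11.6 + 5.5 + 8.6 = 25.7 kJ/mol.
E(A) − E(B) = 12.4 − 25.7 = -13.3 kJ/mol.

-13.3 kJ/mol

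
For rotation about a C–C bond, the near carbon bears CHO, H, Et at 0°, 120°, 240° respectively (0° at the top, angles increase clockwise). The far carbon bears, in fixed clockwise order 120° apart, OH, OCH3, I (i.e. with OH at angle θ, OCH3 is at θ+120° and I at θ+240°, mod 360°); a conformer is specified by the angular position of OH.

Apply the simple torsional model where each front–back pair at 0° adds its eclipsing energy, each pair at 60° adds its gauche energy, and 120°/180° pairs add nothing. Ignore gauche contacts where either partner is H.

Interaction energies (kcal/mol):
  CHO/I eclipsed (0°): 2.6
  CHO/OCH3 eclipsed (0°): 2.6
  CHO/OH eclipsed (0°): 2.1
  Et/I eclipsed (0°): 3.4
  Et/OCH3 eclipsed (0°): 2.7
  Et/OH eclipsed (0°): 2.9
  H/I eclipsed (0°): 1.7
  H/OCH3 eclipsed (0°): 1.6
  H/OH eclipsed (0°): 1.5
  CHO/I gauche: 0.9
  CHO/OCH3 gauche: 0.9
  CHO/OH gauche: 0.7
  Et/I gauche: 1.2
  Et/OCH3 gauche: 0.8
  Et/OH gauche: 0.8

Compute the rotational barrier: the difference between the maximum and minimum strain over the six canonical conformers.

OH at 0° (eclipsed): CHO(0°)/OH(0°) eclipsed 2.1; H(120°)/OCH3(120°) eclipsed 1.6; Et(240°)/I(240°) eclipsed 3.4 → 7.1 kcal/mol.
OH at 60° (staggered): CHO(0°)/OH(60°) gauche 0.7; CHO(0°)/I(300°) gauche 0.9; Et(240°)/OCH3(180°) gauche 0.8; Et(240°)/I(300°) gauche 1.2 → 3.6 kcal/mol.
OH at 120° (eclipsed): CHO(0°)/I(0°) eclipsed 2.6; H(120°)/OH(120°) eclipsed 1.5; Et(240°)/OCH3(240°) eclipsed 2.7 → 6.8 kcal/mol.
OH at 180° (staggered): CHO(0°)/OCH3(300°) gauche 0.9; CHO(0°)/I(60°) gauche 0.9; Et(240°)/OH(180°) gauche 0.8; Et(240°)/OCH3(300°) gauche 0.8 → 3.4 kcal/mol.
OH at 240° (eclipsed): CHO(0°)/OCH3(0°) eclipsed 2.6; H(120°)/I(120°) eclipsed 1.7; Et(240°)/OH(240°) eclipsed 2.9 → 7.2 kcal/mol.
OH at 300° (staggered): CHO(0°)/OH(300°) gauche 0.7; CHO(0°)/OCH3(60°) gauche 0.9; Et(240°)/OH(300°) gauche 0.8; Et(240°)/I(180°) gauche 1.2 → 3.6 kcal/mol.
Max at 240° (7.2 kcal/mol), min at 180° (3.4 kcal/mol); barrier = 3.8 kcal/mol.

3.8 kcal/mol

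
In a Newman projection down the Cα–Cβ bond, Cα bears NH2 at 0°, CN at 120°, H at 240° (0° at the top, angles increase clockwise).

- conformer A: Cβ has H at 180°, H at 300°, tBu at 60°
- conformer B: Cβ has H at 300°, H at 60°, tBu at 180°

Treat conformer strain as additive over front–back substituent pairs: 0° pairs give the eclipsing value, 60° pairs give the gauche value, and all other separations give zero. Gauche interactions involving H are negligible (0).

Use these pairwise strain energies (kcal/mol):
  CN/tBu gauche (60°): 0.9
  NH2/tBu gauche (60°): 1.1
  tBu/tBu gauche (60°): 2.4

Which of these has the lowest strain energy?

B

A (staggered): NH2(0°)/tBu(60°) gauche 1.1; CN(120°)/tBu(60°) gauche 0.9 → 2.0 kcal/mol.
B (staggered): CN(120°)/tBu(180°) gauche 0.9 → 0.9 kcal/mol.
B has the lowest total (0.9 kcal/mol).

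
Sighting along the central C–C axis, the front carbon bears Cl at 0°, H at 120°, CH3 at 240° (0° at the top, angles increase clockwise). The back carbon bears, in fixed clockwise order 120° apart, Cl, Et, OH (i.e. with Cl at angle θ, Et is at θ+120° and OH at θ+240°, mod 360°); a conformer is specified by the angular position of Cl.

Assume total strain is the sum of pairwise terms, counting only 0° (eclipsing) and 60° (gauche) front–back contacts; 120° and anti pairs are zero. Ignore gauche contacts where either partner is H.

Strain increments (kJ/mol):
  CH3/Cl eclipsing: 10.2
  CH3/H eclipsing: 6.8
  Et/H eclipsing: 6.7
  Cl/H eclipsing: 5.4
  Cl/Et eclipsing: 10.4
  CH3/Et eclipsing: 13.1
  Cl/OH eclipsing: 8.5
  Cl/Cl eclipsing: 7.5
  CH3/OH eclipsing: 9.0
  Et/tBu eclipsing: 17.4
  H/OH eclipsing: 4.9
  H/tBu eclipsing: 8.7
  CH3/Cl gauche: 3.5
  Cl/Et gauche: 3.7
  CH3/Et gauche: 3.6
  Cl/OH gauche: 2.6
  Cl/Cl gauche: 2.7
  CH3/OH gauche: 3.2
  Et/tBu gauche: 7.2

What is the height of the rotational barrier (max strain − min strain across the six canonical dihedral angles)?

14.9 kJ/mol

Cl at 0° (eclipsed): Cl(0°)/Cl(0°) eclipsed 7.5; H(120°)/Et(120°) eclipsed 6.7; CH3(240°)/OH(240°) eclipsed 9.0 → 23.2 kJ/mol.
Cl at 60° (staggered): Cl(0°)/Cl(60°) gauche 2.7; Cl(0°)/OH(300°) gauche 2.6; CH3(240°)/Et(180°) gauche 3.6; CH3(240°)/OH(300°) gauche 3.2 → 12.1 kJ/mol.
Cl at 120° (eclipsed): Cl(0°)/OH(0°) eclipsed 8.5; H(120°)/Cl(120°) eclipsed 5.4; CH3(240°)/Et(240°) eclipsed 13.1 → 27.0 kJ/mol.
Cl at 180° (staggered): Cl(0°)/Et(300°) gauche 3.7; Cl(0°)/OH(60°) gauche 2.6; CH3(240°)/Cl(180°) gauche 3.5; CH3(240°)/Et(300°) gauche 3.6 → 13.4 kJ/mol.
Cl at 240° (eclipsed): Cl(0°)/Et(0°) eclipsed 10.4; H(120°)/OH(120°) eclipsed 4.9; CH3(240°)/Cl(240°) eclipsed 10.2 → 25.5 kJ/mol.
Cl at 300° (staggered): Cl(0°)/Cl(300°) gauche 2.7; Cl(0°)/Et(60°) gauche 3.7; CH3(240°)/Cl(300°) gauche 3.5; CH3(240°)/OH(180°) gauche 3.2 → 13.1 kJ/mol.
Max at 120° (27.0 kJ/mol), min at 60° (12.1 kJ/mol); barrier = 14.9 kJ/mol.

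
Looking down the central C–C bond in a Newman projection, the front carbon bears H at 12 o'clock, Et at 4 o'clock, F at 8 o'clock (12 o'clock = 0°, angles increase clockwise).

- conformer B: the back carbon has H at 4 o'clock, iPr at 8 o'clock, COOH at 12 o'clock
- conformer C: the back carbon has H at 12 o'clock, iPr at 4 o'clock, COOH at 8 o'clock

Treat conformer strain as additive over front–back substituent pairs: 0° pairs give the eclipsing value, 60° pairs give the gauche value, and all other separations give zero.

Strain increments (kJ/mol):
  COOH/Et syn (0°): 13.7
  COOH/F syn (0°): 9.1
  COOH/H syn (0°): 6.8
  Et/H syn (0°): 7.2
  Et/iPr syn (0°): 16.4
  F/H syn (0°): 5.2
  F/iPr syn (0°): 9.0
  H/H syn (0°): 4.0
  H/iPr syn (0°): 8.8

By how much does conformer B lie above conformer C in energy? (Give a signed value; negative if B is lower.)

-6.5 kJ/mol

B (eclipsed): H–COOH eclipsed, Et–H eclipsed, F–iPr eclipsed; 6.8 + 7.2 + 9.0 = 23.0 kJ/mol.
C (eclipsed): H–H eclipsed, Et–iPr eclipsed, F–COOH eclipsed; 4.0 + 16.4 + 9.1 = 29.5 kJ/mol.
E(B) − E(C) = 23.0 − 29.5 = -6.5 kJ/mol.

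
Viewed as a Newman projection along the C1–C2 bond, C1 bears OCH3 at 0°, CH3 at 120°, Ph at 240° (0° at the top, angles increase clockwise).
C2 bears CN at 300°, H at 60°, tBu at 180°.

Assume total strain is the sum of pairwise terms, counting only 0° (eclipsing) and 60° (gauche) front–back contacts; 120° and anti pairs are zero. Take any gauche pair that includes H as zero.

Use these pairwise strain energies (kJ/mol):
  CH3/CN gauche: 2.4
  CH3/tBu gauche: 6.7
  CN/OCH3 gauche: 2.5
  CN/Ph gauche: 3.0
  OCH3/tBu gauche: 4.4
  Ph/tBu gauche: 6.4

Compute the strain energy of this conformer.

This conformer (staggered): OCH3(0°)/CN(300°) gauche 2.5; CH3(120°)/tBu(180°) gauche 6.7; Ph(240°)/CN(300°) gauche 3.0; Ph(240°)/tBu(180°) gauche 6.4 → 18.6 kJ/mol.

18.6 kJ/mol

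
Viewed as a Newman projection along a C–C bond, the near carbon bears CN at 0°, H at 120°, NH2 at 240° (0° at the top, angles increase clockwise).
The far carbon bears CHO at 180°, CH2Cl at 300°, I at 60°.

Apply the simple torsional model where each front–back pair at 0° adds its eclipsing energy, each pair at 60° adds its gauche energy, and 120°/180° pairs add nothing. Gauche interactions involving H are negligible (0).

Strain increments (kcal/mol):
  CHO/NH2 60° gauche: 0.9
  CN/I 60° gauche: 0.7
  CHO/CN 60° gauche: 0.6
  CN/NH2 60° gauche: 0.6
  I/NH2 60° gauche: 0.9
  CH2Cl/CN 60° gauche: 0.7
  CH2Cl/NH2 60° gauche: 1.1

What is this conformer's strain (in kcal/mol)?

3.4 kcal/mol

This conformer (staggered): CN–CH2Cl gauche, CN–I gauche, NH2–CHO gauche, NH2–CH2Cl gauche; 0.7 + 0.7 + 0.9 + 1.1 = 3.4 kcal/mol.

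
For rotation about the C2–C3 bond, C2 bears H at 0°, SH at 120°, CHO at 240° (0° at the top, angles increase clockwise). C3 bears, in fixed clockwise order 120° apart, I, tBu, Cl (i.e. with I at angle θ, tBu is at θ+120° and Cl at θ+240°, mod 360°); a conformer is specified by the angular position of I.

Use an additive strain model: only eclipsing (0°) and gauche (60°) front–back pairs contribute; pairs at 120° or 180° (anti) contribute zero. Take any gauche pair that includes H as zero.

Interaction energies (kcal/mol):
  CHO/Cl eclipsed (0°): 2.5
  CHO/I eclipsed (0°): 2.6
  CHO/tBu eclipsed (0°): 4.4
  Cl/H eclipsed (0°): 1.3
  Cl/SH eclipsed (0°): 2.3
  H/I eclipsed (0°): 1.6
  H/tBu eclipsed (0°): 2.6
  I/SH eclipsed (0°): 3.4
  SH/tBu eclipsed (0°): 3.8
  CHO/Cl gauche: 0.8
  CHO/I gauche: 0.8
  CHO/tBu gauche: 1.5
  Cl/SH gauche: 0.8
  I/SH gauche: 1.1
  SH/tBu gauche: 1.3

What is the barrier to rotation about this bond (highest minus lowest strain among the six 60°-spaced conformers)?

I at 0° (eclipsed): H(0°)/I(0°) eclipsed 1.6; SH(120°)/tBu(120°) eclipsed 3.8; CHO(240°)/Cl(240°) eclipsed 2.5 → 7.9 kcal/mol.
I at 60° (staggered): SH(120°)/I(60°) gauche 1.1; SH(120°)/tBu(180°) gauche 1.3; CHO(240°)/tBu(180°) gauche 1.5; CHO(240°)/Cl(300°) gauche 0.8 → 4.7 kcal/mol.
I at 120° (eclipsed): H(0°)/Cl(0°) eclipsed 1.3; SH(120°)/I(120°) eclipsed 3.4; CHO(240°)/tBu(240°) eclipsed 4.4 → 9.1 kcal/mol.
I at 180° (staggered): SH(120°)/I(180°) gauche 1.1; SH(120°)/Cl(60°) gauche 0.8; CHO(240°)/I(180°) gauche 0.8; CHO(240°)/tBu(300°) gauche 1.5 → 4.2 kcal/mol.
I at 240° (eclipsed): H(0°)/tBu(0°) eclipsed 2.6; SH(120°)/Cl(120°) eclipsed 2.3; CHO(240°)/I(240°) eclipsed 2.6 → 7.5 kcal/mol.
I at 300° (staggered): SH(120°)/tBu(60°) gauche 1.3; SH(120°)/Cl(180°) gauche 0.8; CHO(240°)/I(300°) gauche 0.8; CHO(240°)/Cl(180°) gauche 0.8 → 3.7 kcal/mol.
Max at 120° (9.1 kcal/mol), min at 300° (3.7 kcal/mol); barrier = 5.4 kcal/mol.

5.4 kcal/mol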